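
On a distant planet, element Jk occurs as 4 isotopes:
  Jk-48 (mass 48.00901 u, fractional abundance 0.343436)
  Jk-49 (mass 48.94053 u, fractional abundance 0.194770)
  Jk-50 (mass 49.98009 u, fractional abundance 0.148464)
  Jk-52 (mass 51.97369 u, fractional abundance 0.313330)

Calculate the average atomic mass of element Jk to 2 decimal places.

Average mass = Σ (abundance × isotope mass) = 0.343436 × 48.00901 + 0.194770 × 48.94053 + 0.148464 × 49.98009 + 0.313330 × 51.97369
= 16.488022 + 9.532147 + 7.420244 + 16.284916 = 49.725329 u

49.73 u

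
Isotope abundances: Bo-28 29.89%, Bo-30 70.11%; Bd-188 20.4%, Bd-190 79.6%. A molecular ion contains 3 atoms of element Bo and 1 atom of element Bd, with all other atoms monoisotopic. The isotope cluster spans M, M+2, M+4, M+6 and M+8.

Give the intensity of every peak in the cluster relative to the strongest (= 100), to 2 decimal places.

1.29 : 14.15 : 56.87 : 100.00 : 65.14

Element Bo pattern (n=3): 0.02670409 : 0.18791137 : 0.440765 : 0.34461954
Element Bd pattern (n=1): 0.2040 : 0.7960
Convolve the two distributions (both contribute in 2-u steps):
  M: 0.02670409×0.2040 = 0.005448
  M+2: 0.02670409×0.7960 + 0.18791137×0.2040 = 0.059590
  M+4: 0.18791137×0.7960 + 0.440765×0.2040 = 0.239494
  M+6: 0.440765×0.7960 + 0.34461954×0.2040 = 0.421151
  M+8: 0.34461954×0.7960 = 0.274317
Scale to base peak (0.421151) = 100: 1.29 : 14.15 : 56.87 : 100.00 : 65.14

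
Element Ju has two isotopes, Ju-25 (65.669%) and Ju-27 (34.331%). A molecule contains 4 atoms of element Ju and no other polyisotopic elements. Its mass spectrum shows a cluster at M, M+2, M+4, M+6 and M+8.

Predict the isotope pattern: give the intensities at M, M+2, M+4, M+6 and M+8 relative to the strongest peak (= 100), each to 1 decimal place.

47.8 : 100.0 : 78.4 : 27.3 : 3.6

Expanding (0.65669 + 0.34331)^4:
P(M) = 0.65669^4 = 0.185969
P(M+2) = 4 × 0.65669^3 × 0.34331^1 = 0.388891
P(M+4) = 6 × 0.65669^2 × 0.34331^2 = 0.304961
P(M+6) = 4 × 0.65669^1 × 0.34331^3 = 0.106287
P(M+8) = 0.34331^4 = 0.013891
The M+2 peak is largest (0.388891); scaling to 100 gives 47.8 : 100.0 : 78.4 : 27.3 : 3.6.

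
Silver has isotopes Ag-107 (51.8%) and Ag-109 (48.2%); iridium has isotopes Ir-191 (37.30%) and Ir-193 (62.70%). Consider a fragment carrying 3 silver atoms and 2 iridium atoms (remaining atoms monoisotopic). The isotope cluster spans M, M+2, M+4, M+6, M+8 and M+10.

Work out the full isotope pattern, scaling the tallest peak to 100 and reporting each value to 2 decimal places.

5.74 : 35.31 : 84.98 : 100.00 : 57.66 : 13.06

Silver pattern (n=3): 0.13899183 : 0.3879965 : 0.3610315 : 0.11198017
Iridium pattern (n=2): 0.139129 : 0.467742 : 0.393129
Convolve the two distributions (both contribute in 2-u steps):
  M: 0.13899183×0.139129 = 0.019338
  M+2: 0.13899183×0.467742 + 0.3879965×0.139129 = 0.118994
  M+4: 0.13899183×0.393129 + 0.3879965×0.467742 + 0.3610315×0.139129 = 0.286354
  M+6: 0.3879965×0.393129 + 0.3610315×0.467742 + 0.11198017×0.139129 = 0.336982
  M+8: 0.3610315×0.393129 + 0.11198017×0.467742 = 0.194310
  M+10: 0.11198017×0.393129 = 0.044023
Scale to base peak (0.336982) = 100: 5.74 : 35.31 : 84.98 : 100.00 : 57.66 : 13.06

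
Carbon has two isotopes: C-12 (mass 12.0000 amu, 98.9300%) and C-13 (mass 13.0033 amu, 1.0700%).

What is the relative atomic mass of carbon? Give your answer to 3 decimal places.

Weight each isotope mass by its fractional abundance: 0.989300 × 12.0000 + 0.010700 × 13.0033
= 11.87160 + 0.13914 = 12.01074 amu

12.011 amu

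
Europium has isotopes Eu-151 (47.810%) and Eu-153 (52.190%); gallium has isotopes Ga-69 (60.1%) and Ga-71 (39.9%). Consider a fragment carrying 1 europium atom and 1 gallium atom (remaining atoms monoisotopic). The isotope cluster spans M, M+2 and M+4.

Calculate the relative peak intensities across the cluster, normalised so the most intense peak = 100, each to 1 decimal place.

57.0 : 100.0 : 41.3

Europium pattern (n=1): 0.4781 : 0.5219
Gallium pattern (n=1): 0.6010 : 0.3990
Convolve the two distributions (both contribute in 2-u steps):
  M: 0.4781×0.6010 = 0.287338
  M+2: 0.4781×0.3990 + 0.5219×0.6010 = 0.504424
  M+4: 0.5219×0.3990 = 0.208238
Scale to base peak (0.504424) = 100: 57.0 : 100.0 : 41.3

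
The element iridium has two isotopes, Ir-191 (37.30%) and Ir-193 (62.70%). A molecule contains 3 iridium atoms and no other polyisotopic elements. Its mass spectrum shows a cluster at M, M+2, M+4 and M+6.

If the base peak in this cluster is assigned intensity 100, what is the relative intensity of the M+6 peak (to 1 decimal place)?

56.0

Term probabilities: M 0.0519, M+2 0.2617, M+4 0.4399, M+6 0.2465. Base peak = M+4.
P(M+4) = C(3,2) × 0.3730^1 × 0.6270^2 = 3 × 0.3730 × 0.393129 = 0.439911 (base)
P(M+6) = C(3,3) × 0.3730^0 × 0.6270^3 = 1 × 1.0000 × 0.24649188 = 0.246492
Relative intensity = 0.246492 / 0.439911 × 100 = 56.0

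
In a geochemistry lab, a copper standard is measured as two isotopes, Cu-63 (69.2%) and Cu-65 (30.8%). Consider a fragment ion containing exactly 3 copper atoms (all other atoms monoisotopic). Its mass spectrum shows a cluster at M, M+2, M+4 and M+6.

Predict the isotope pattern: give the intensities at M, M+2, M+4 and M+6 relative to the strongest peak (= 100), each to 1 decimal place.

74.9 : 100.0 : 44.5 : 6.6

Expanding (0.692 + 0.308)^3:
P(M) = 0.692^3 = 0.331374
P(M+2) = 3 × 0.692^2 × 0.308^1 = 0.442470
P(M+4) = 3 × 0.692^1 × 0.308^2 = 0.196938
P(M+6) = 0.308^3 = 0.029218
The M+2 peak is largest (0.442470); scaling to 100 gives 74.9 : 100.0 : 44.5 : 6.6.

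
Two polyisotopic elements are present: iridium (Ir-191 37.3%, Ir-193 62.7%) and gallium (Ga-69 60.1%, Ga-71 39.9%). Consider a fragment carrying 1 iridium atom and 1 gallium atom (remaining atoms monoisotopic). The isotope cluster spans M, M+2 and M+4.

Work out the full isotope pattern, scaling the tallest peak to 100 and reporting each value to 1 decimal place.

42.6 : 100.0 : 47.6

Iridium pattern (n=1): 0.3730 : 0.6270
Gallium pattern (n=1): 0.6010 : 0.3990
Convolve the two distributions (both contribute in 2-u steps):
  M: 0.3730×0.6010 = 0.224173
  M+2: 0.3730×0.3990 + 0.6270×0.6010 = 0.525654
  M+4: 0.6270×0.3990 = 0.250173
Scale to base peak (0.525654) = 100: 42.6 : 100.0 : 47.6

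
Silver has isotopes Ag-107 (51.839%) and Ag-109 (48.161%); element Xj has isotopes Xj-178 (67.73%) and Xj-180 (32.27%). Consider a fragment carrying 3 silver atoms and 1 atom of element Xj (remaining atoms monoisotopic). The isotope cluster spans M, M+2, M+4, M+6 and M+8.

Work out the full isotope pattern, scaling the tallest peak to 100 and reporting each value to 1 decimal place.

25.5 : 83.3 : 100.0 : 52.0 : 9.8

Silver pattern (n=3): 0.13930601 : 0.38826655 : 0.36071887 : 0.11170857
Element Xj pattern (n=1): 0.6773 : 0.3227
Convolve the two distributions (both contribute in 2-u steps):
  M: 0.13930601×0.6773 = 0.094352
  M+2: 0.13930601×0.3227 + 0.38826655×0.6773 = 0.307927
  M+4: 0.38826655×0.3227 + 0.36071887×0.6773 = 0.369609
  M+6: 0.36071887×0.3227 + 0.11170857×0.6773 = 0.192064
  M+8: 0.11170857×0.3227 = 0.036048
Scale to base peak (0.369609) = 100: 25.5 : 83.3 : 100.0 : 52.0 : 9.8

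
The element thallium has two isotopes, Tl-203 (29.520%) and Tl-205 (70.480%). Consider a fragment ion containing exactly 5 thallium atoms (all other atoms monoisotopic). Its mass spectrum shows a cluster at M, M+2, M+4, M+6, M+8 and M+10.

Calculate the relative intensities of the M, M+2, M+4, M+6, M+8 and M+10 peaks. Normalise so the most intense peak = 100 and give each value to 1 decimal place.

0.6 : 7.3 : 35.1 : 83.8 : 100.0 : 47.8

The 5 Tl atoms are independent, so intensities follow the terms of (0.29520 + 0.70480)^5.
P(M) = 0.29520^5 = 0.002242
P(M+2) = 5 × 0.29520^4 × 0.70480^1 = 0.026761
P(M+4) = 10 × 0.29520^3 × 0.70480^2 = 0.127785
P(M+6) = 10 × 0.29520^2 × 0.70480^3 = 0.305092
P(M+8) = 5 × 0.29520^1 × 0.70480^4 = 0.364208
P(M+10) = 0.70480^5 = 0.173912
The M+8 peak is largest (0.364208); scaling to 100 gives 0.6 : 7.3 : 35.1 : 83.8 : 100.0 : 47.8.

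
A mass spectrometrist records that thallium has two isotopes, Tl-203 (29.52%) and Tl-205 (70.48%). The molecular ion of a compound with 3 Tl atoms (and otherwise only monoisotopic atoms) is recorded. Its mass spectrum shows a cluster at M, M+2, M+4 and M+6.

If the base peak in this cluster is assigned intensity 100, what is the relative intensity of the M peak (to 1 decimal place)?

5.8

(0.2952 + 0.7048)^3 gives M 0.0257, M+2 0.1843, M+4 0.4399, M+6 0.3501; the largest is M+4.
P(M+4) = C(3,2) × 0.2952^1 × 0.7048^2 = 3 × 0.2952 × 0.49674304 = 0.439916 (base)
P(M) = C(3,0) × 0.2952^3 × 0.7048^0 = 1 × 0.02572463 × 1.0000 = 0.025725
Relative intensity = 0.025725 / 0.439916 × 100 = 5.8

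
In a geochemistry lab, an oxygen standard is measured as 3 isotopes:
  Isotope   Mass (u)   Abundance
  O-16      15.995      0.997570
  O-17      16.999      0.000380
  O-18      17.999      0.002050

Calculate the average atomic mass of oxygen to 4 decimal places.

15.9995 u

The abundance-weighted mean is 0.997570 × 15.995 + 0.000380 × 16.999 + 0.002050 × 17.999
= 15.95613 + 0.00646 + 0.03690 = 15.99949 u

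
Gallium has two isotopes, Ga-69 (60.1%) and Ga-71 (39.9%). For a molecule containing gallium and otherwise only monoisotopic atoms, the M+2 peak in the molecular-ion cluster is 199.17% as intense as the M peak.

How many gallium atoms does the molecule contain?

The M+2/M ratio from n Ga atoms is n · q/p = n · 0.399/0.601.
n = 1.9917 × 0.601/0.399 = 3.00 ≈ 3

3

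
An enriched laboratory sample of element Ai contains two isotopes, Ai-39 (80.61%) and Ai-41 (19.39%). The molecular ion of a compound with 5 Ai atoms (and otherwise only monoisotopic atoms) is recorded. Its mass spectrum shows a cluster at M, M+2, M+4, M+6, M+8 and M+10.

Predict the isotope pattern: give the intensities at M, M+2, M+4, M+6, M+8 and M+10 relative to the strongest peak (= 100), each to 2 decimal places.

Each Ai atom is independently Ai-39 (p = 0.8061) or Ai-41 (q = 0.1939); the cluster is the binomial expansion (p + q)^5.
P(M) = 0.8061^5 = 0.340365
P(M+2) = 5 × 0.8061^4 × 0.1939^1 = 0.409358
P(M+4) = 10 × 0.8061^3 × 0.1939^2 = 0.196935
P(M+6) = 10 × 0.8061^2 × 0.1939^3 = 0.047371
P(M+8) = 5 × 0.8061^1 × 0.1939^4 = 0.005697
P(M+10) = 0.1939^5 = 0.000274
The M+2 peak is largest (0.409358); scaling to 100 gives 83.15 : 100.00 : 48.11 : 11.57 : 1.39 : 0.07.

83.15 : 100.00 : 48.11 : 11.57 : 1.39 : 0.07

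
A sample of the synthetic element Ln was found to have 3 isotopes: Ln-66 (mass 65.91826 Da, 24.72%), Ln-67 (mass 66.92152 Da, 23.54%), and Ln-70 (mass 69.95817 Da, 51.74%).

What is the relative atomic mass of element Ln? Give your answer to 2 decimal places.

Average mass = Σ (abundance × isotope mass) = 0.2472 × 65.91826 + 0.2354 × 66.92152 + 0.5174 × 69.95817
= 16.294994 + 15.753326 + 36.196357 = 68.244677 Da

68.24 Da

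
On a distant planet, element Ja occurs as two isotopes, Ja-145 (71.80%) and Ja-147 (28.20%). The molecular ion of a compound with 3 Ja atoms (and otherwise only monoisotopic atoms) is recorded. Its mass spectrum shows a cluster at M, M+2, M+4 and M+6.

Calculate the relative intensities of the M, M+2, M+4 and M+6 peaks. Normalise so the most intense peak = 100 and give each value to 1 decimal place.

The 3 Ja atoms are independent, so intensities follow the terms of (0.7180 + 0.2820)^3.
P(M) = 0.7180^3 = 0.370146
P(M+2) = 3 × 0.7180^2 × 0.2820^1 = 0.436133
P(M+4) = 3 × 0.7180^1 × 0.2820^2 = 0.171295
P(M+6) = 0.2820^3 = 0.022426
The M+2 peak is largest (0.436133); scaling to 100 gives 84.9 : 100.0 : 39.3 : 5.1.

84.9 : 100.0 : 39.3 : 5.1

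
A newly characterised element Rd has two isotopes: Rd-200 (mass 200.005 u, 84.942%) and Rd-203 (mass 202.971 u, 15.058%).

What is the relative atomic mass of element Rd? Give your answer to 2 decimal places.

The abundance-weighted mean is 0.84942 × 200.005 + 0.15058 × 202.971
= 169.8882 + 30.5634 = 200.4516 u

200.45 u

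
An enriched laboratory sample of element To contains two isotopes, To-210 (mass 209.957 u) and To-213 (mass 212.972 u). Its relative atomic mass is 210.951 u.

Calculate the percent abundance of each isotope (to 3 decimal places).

With x = fraction of To-210 (so To-213 is 1 − x):
209.957·x + 212.972·(1 − x) = 210.951
(209.957 − 212.972)·x = 210.951 − 212.972
x = -2.021 / -3.015 = 0.67032 → 67.032% To-210, 32.968% To-213.

To-210: 67.032%, To-213: 32.968%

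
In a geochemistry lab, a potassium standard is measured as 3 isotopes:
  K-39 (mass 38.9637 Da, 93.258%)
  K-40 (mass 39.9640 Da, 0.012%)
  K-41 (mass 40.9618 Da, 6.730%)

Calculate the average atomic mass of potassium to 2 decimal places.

39.10 Da

The abundance-weighted mean is 0.93258 × 38.9637 + 0.00012 × 39.9640 + 0.06730 × 40.9618
= 36.33677 + 0.00480 + 2.75673 = 39.09830 Da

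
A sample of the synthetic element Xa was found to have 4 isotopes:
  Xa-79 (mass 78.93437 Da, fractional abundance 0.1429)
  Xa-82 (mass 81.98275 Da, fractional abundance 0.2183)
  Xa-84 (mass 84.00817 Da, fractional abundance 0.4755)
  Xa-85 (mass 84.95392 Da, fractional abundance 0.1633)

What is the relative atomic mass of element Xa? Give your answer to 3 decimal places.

The abundance-weighted mean is 0.1429 × 78.93437 + 0.2183 × 81.98275 + 0.4755 × 84.00817 + 0.1633 × 84.95392
= 11.279721 + 17.896834 + 39.945885 + 13.872975 = 82.995415 Da

82.995 Da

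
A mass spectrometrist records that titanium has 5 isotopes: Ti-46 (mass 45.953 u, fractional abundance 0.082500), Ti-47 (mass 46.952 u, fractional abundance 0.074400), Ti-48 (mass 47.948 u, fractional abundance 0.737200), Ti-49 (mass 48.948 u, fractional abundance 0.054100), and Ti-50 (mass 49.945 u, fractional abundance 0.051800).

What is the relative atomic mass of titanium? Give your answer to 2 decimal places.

The abundance-weighted mean is 0.082500 × 45.953 + 0.074400 × 46.952 + 0.737200 × 47.948 + 0.054100 × 48.948 + 0.051800 × 49.945
= 3.7911 + 3.4932 + 35.3473 + 2.6481 + 2.5872 = 47.8669 u

47.87 u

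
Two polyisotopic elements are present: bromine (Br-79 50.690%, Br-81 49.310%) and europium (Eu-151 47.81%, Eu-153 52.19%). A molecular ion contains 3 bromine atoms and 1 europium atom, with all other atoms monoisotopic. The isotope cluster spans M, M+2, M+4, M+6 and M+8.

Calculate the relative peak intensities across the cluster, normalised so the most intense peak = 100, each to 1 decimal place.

Bromine pattern (n=3): 0.13024674 : 0.3801026 : 0.36975457 : 0.11989609
Europium pattern (n=1): 0.4781 : 0.5219
Convolve the two distributions (both contribute in 2-u steps):
  M: 0.13024674×0.4781 = 0.062271
  M+2: 0.13024674×0.5219 + 0.3801026×0.4781 = 0.249703
  M+4: 0.3801026×0.5219 + 0.36975457×0.4781 = 0.375155
  M+6: 0.36975457×0.5219 + 0.11989609×0.4781 = 0.250297
  M+8: 0.11989609×0.5219 = 0.062574
Scale to base peak (0.375155) = 100: 16.6 : 66.6 : 100.0 : 66.7 : 16.7

16.6 : 66.6 : 100.0 : 66.7 : 16.7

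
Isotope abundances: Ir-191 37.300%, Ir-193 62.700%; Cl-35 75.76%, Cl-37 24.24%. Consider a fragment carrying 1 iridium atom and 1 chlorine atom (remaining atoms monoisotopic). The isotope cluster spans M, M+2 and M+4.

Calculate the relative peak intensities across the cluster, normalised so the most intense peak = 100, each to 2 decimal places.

Iridium pattern (n=1): 0.3730 : 0.6270
Chlorine pattern (n=1): 0.7576 : 0.2424
Convolve the two distributions (both contribute in 2-u steps):
  M: 0.3730×0.7576 = 0.282585
  M+2: 0.3730×0.2424 + 0.6270×0.7576 = 0.565430
  M+4: 0.6270×0.2424 = 0.151985
Scale to base peak (0.565430) = 100: 49.98 : 100.00 : 26.88

49.98 : 100.00 : 26.88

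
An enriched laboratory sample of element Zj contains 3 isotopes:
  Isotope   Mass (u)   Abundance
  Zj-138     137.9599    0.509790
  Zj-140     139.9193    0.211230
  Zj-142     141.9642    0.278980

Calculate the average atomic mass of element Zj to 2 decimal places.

139.49 u

Weight each isotope mass by its fractional abundance: 0.509790 × 137.9599 + 0.211230 × 139.9193 + 0.278980 × 141.9642
= 70.33058 + 29.55515 + 39.60517 = 139.49090 u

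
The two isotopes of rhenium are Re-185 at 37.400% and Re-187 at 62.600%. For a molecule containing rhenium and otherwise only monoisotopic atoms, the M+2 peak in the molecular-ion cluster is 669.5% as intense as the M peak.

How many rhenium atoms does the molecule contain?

For n independent Re atoms, I(M+2)/I(M) = n · (abundance Re-187) / (abundance Re-185) = n · 0.62600/0.37400.
n = 6.695 × 0.37400/0.62600 = 4.00 ≈ 4

4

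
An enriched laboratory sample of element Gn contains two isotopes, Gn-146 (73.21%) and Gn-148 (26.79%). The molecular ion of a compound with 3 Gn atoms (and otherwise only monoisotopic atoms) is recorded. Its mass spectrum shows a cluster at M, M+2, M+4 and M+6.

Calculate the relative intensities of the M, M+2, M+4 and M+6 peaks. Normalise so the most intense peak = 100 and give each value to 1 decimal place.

91.1 : 100.0 : 36.6 : 4.5

The 3 Gn atoms are independent, so intensities follow the terms of (0.7321 + 0.2679)^3.
P(M) = 0.7321^3 = 0.392384
P(M+2) = 3 × 0.7321^2 × 0.2679^1 = 0.430759
P(M+4) = 3 × 0.7321^1 × 0.2679^2 = 0.157629
P(M+6) = 0.2679^3 = 0.019227
The M+2 peak is largest (0.430759); scaling to 100 gives 91.1 : 100.0 : 36.6 : 4.5.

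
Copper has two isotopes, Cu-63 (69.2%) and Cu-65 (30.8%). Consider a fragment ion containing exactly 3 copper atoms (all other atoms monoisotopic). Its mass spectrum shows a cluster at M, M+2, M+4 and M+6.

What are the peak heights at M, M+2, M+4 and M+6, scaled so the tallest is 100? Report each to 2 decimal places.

74.89 : 100.00 : 44.51 : 6.60

The 3 Cu atoms are independent, so intensities follow the terms of (0.692 + 0.308)^3.
P(M) = 0.692^3 = 0.331374
P(M+2) = 3 × 0.692^2 × 0.308^1 = 0.442470
P(M+4) = 3 × 0.692^1 × 0.308^2 = 0.196938
P(M+6) = 0.308^3 = 0.029218
The M+2 peak is largest (0.442470); scaling to 100 gives 74.89 : 100.00 : 44.51 : 6.60.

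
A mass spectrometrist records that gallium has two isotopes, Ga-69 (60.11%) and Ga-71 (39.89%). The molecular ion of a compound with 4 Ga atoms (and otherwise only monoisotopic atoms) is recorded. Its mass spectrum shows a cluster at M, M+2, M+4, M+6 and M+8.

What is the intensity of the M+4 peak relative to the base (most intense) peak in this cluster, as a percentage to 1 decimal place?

99.5%

(0.6011 + 0.3989)^4 gives M 0.1306, M+2 0.3465, M+4 0.3450, M+6 0.1526, M+8 0.0253; the largest is M+2.
P(M+2) = C(4,1) × 0.6011^3 × 0.3989^1 = 4 × 0.21719018 × 0.3989 = 0.346549 (base)
P(M+4) = C(4,2) × 0.6011^2 × 0.3989^2 = 6 × 0.36132121 × 0.15912121 = 0.344963
Relative intensity = 0.344963 / 0.346549 × 100 = 99.5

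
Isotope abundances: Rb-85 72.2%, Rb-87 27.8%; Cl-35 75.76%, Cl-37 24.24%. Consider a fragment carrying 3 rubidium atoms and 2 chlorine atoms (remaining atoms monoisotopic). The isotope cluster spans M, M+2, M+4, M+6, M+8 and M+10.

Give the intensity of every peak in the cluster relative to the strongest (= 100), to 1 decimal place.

Rubidium pattern (n=3): 0.37636705 : 0.43475086 : 0.16739714 : 0.02148495
Chlorine pattern (n=2): 0.57395776 : 0.36728448 : 0.05875776
Convolve the two distributions (both contribute in 2-u steps):
  M: 0.37636705×0.57395776 = 0.216019
  M+2: 0.37636705×0.36728448 + 0.43475086×0.57395776 = 0.387762
  M+4: 0.37636705×0.05875776 + 0.43475086×0.36728448 + 0.16739714×0.57395776 = 0.277871
  M+6: 0.43475086×0.05875776 + 0.16739714×0.36728448 + 0.02148495×0.57395776 = 0.099359
  M+8: 0.16739714×0.05875776 + 0.02148495×0.36728448 = 0.017727
  M+10: 0.02148495×0.05875776 = 0.001262
Scale to base peak (0.387762) = 100: 55.7 : 100.0 : 71.7 : 25.6 : 4.6 : 0.3

55.7 : 100.0 : 71.7 : 25.6 : 4.6 : 0.3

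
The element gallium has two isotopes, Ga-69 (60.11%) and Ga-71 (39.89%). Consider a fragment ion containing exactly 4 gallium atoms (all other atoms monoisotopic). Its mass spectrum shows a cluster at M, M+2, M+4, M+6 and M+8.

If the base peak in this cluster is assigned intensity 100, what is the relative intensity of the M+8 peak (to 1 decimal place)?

(0.6011 + 0.3989)^4 gives M 0.1306, M+2 0.3465, M+4 0.3450, M+6 0.1526, M+8 0.0253; the largest is M+2.
P(M+2) = C(4,1) × 0.6011^3 × 0.3989^1 = 4 × 0.21719018 × 0.3989 = 0.346549 (base)
P(M+8) = C(4,4) × 0.6011^0 × 0.3989^4 = 1 × 1.0000 × 0.02531956 = 0.025320
Relative intensity = 0.025320 / 0.346549 × 100 = 7.3

7.3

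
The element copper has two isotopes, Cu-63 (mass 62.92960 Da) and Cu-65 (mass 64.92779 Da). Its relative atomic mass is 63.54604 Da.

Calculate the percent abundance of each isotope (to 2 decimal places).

With x = fraction of Cu-63 (so Cu-65 is 1 − x):
62.92960·x + 64.92779·(1 − x) = 63.54604
(62.92960 − 64.92779)·x = 63.54604 − 64.92779
x = -1.38175 / -1.99819 = 0.69150 → 69.15% Cu-63, 30.85% Cu-65.

Cu-63: 69.15%, Cu-65: 30.85%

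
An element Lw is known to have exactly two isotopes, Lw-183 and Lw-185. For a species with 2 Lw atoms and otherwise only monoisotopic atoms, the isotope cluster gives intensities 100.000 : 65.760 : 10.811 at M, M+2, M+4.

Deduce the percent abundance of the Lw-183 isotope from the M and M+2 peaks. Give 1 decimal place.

75.3%

Let p = fractional abundance of Lw-183. I(M+2)/I(M) = [C(2,1)·p^1·(1−p)] / p^2 = 2·(1−p)/p = 65.760/100.000 = 0.6576
(1−p)/p = 0.6576/2 = 0.3288  ⇒  p = 1/(1 + 0.3288) = 0.7526
Lw-183: 75.3%, Lw-185: 24.7%.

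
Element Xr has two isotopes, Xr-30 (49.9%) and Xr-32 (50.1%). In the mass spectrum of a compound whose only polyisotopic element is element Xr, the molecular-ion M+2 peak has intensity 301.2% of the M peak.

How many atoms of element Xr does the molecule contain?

With n Xr atoms, P(M+2)/P(M) = C(n,1)·p^(n−1)q / p^n = n·q/p = n · 0.501/0.499.
n = 3.012 × 0.499/0.501 = 3.00 ≈ 3

3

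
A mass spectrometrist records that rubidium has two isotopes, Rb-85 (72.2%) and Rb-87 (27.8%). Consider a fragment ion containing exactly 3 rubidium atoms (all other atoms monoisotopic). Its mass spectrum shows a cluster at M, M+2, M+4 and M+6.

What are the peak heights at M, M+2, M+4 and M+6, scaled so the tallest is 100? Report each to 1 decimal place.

Expanding (0.722 + 0.278)^3:
P(M) = 0.722^3 = 0.376367
P(M+2) = 3 × 0.722^2 × 0.278^1 = 0.434751
P(M+4) = 3 × 0.722^1 × 0.278^2 = 0.167397
P(M+6) = 0.278^3 = 0.021485
The M+2 peak is largest (0.434751); scaling to 100 gives 86.6 : 100.0 : 38.5 : 4.9.

86.6 : 100.0 : 38.5 : 4.9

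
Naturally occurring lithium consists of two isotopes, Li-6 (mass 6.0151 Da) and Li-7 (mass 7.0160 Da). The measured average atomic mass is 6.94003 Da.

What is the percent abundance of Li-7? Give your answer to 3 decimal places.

92.410%

With x = fraction of Li-6 (so Li-7 is 1 − x):
6.0151·x + 7.0160·(1 − x) = 6.94003
(6.0151 − 7.0160)·x = 6.94003 − 7.0160
x = -0.07597 / -1.0009 = 0.07590 → 7.590% Li-6, 92.410% Li-7.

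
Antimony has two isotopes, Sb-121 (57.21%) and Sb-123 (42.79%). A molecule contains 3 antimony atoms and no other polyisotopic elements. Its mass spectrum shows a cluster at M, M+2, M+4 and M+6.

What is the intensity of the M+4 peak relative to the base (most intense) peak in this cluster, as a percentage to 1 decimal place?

74.8%

Binomial terms of (0.5721 + 0.4279)^3: M 0.1872, M+2 0.4202, M+4 0.3143, M+6 0.0783 → M+2 is the base peak.
P(M+2) = C(3,1) × 0.5721^2 × 0.4279^1 = 3 × 0.32729841 × 0.4279 = 0.420153 (base)
P(M+4) = C(3,2) × 0.5721^1 × 0.4279^2 = 3 × 0.5721 × 0.18309841 = 0.314252
Relative intensity = 0.314252 / 0.420153 × 100 = 74.8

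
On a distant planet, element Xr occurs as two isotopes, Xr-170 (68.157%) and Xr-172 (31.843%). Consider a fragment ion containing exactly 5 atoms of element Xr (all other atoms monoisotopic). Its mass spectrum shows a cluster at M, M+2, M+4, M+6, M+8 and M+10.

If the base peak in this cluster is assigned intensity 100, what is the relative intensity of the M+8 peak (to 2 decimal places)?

10.20

(0.68157 + 0.31843)^5 gives M 0.1471, M+2 0.3436, M+4 0.3210, M+6 0.1500, M+8 0.0350, M+10 0.0033; the largest is M+2.
P(M+2) = C(5,1) × 0.68157^4 × 0.31843^1 = 5 × 0.21579524 × 0.31843 = 0.343578 (base)
P(M+8) = C(5,4) × 0.68157^1 × 0.31843^4 = 5 × 0.68157 × 0.01028149 = 0.035038
Relative intensity = 0.035038 / 0.343578 × 100 = 10.20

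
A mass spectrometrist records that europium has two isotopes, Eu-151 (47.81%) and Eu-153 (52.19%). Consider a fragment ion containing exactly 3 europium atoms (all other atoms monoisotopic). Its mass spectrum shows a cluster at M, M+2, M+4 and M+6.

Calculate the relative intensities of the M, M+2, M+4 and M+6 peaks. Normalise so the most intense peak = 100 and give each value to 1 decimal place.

28.0 : 91.6 : 100.0 : 36.4

Expanding (0.4781 + 0.5219)^3:
P(M) = 0.4781^3 = 0.109284
P(M+2) = 3 × 0.4781^2 × 0.5219^1 = 0.357887
P(M+4) = 3 × 0.4781^1 × 0.5219^2 = 0.390674
P(M+6) = 0.5219^3 = 0.142155
The M+4 peak is largest (0.390674); scaling to 100 gives 28.0 : 91.6 : 100.0 : 36.4.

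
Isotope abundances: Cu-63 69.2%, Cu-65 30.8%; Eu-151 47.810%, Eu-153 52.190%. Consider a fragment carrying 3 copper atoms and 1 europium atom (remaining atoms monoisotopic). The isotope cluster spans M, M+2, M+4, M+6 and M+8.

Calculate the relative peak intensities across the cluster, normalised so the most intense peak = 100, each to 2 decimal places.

41.21 : 100.00 : 84.55 : 30.37 : 3.97

Copper pattern (n=3): 0.33137389 : 0.44247034 : 0.19693766 : 0.02921811
Europium pattern (n=1): 0.4781 : 0.5219
Convolve the two distributions (both contribute in 2-u steps):
  M: 0.33137389×0.4781 = 0.158430
  M+2: 0.33137389×0.5219 + 0.44247034×0.4781 = 0.384489
  M+4: 0.44247034×0.5219 + 0.19693766×0.4781 = 0.325081
  M+6: 0.19693766×0.5219 + 0.02921811×0.4781 = 0.116751
  M+8: 0.02921811×0.5219 = 0.015249
Scale to base peak (0.384489) = 100: 41.21 : 100.00 : 84.55 : 30.37 : 3.97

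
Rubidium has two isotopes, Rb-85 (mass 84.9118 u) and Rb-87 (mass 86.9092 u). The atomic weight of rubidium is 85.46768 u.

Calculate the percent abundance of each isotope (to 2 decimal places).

Rb-85: 72.17%, Rb-87: 27.83%

With x = fraction of Rb-85 (so Rb-87 is 1 − x):
84.9118·x + 86.9092·(1 − x) = 85.46768
(84.9118 − 86.9092)·x = 85.46768 − 86.9092
x = -1.44152 / -1.9974 = 0.72170 → 72.17% Rb-85, 27.83% Rb-87.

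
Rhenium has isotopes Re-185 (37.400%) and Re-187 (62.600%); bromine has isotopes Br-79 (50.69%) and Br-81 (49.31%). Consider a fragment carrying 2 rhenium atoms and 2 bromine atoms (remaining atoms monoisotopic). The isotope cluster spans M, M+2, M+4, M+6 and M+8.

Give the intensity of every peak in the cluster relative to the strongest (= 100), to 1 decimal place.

9.7 : 51.6 : 100.0 : 84.0 : 25.8

Rhenium pattern (n=2): 0.139876 : 0.468248 : 0.391876
Bromine pattern (n=2): 0.25694761 : 0.49990478 : 0.24314761
Convolve the two distributions (both contribute in 2-u steps):
  M: 0.139876×0.25694761 = 0.035941
  M+2: 0.139876×0.49990478 + 0.468248×0.25694761 = 0.190240
  M+4: 0.139876×0.24314761 + 0.468248×0.49990478 + 0.391876×0.25694761 = 0.368782
  M+6: 0.468248×0.24314761 + 0.391876×0.49990478 = 0.309754
  M+8: 0.391876×0.24314761 = 0.095284
Scale to base peak (0.368782) = 100: 9.7 : 51.6 : 100.0 : 84.0 : 25.8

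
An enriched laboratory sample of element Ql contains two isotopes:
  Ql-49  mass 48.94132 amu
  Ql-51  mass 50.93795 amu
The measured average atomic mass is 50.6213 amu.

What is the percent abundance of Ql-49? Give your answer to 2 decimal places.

15.86%

With x = fraction of Ql-49 (so Ql-51 is 1 − x):
48.94132·x + 50.93795·(1 − x) = 50.6213
(48.94132 − 50.93795)·x = 50.6213 − 50.93795
x = -0.31665 / -1.99663 = 0.15859 → 15.86% Ql-49, 84.14% Ql-51.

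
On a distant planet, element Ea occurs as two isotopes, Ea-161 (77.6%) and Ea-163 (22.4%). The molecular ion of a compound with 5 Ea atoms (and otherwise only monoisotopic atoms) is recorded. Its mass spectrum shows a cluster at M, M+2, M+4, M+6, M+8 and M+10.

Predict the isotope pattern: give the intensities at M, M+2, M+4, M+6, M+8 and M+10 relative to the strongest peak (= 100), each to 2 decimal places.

The 5 Ea atoms are independent, so intensities follow the terms of (0.776 + 0.224)^5.
P(M) = 0.776^5 = 0.281390
P(M+2) = 5 × 0.776^4 × 0.224^1 = 0.406130
P(M+4) = 10 × 0.776^3 × 0.224^2 = 0.234467
P(M+6) = 10 × 0.776^2 × 0.224^3 = 0.067681
P(M+8) = 5 × 0.776^1 × 0.224^4 = 0.009768
P(M+10) = 0.224^5 = 0.000564
The M+2 peak is largest (0.406130); scaling to 100 gives 69.29 : 100.00 : 57.73 : 16.66 : 2.41 : 0.14.

69.29 : 100.00 : 57.73 : 16.66 : 2.41 : 0.14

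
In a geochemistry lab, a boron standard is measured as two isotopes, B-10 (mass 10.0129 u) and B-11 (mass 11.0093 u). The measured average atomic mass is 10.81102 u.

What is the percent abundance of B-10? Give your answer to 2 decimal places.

Writing the weighted mean with unknown fraction x of B-10:
10.0129·x + 11.0093·(1 − x) = 10.81102
(10.0129 − 11.0093)·x = 10.81102 − 11.0093
x = -0.19828 / -0.9964 = 0.19900 → 19.90% B-10, 80.10% B-11.

19.90%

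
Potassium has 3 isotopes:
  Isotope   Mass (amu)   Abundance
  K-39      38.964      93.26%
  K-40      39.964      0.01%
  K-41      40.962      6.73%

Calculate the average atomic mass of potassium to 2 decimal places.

Weight each isotope mass by its fractional abundance: 0.9326 × 38.964 + 0.0001 × 39.964 + 0.0673 × 40.962
= 36.3378 + 0.0040 + 2.7567 = 39.0985 amu

39.10 amu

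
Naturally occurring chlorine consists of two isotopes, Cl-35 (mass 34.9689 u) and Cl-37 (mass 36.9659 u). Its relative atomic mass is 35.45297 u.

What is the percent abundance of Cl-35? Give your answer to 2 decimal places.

75.76%

Let x be the fractional abundance of Cl-35; then Cl-37 has abundance 1 − x.
34.9689·x + 36.9659·(1 − x) = 35.45297
(34.9689 − 36.9659)·x = 35.45297 − 36.9659
x = -1.51293 / -1.9970 = 0.75760 → 75.76% Cl-35, 24.24% Cl-37.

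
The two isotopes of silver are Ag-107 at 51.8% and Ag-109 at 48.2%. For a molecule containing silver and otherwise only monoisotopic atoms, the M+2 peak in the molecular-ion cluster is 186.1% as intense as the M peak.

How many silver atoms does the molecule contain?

The M+2/M ratio from n Ag atoms is n · q/p = n · 0.482/0.518.
n = 1.861 × 0.518/0.482 = 2.00 ≈ 2

2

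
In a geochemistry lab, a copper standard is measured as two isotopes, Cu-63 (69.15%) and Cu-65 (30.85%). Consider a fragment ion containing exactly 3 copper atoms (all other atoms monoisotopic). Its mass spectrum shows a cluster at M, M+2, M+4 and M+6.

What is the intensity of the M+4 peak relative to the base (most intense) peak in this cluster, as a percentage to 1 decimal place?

44.6%

Binomial terms of (0.6915 + 0.3085)^3: M 0.3307, M+2 0.4425, M+4 0.1974, M+6 0.0294 → M+2 is the base peak.
P(M+2) = C(3,1) × 0.6915^2 × 0.3085^1 = 3 × 0.47817225 × 0.3085 = 0.442548 (base)
P(M+4) = C(3,2) × 0.6915^1 × 0.3085^2 = 3 × 0.6915 × 0.09517225 = 0.197435
Relative intensity = 0.197435 / 0.442548 × 100 = 44.6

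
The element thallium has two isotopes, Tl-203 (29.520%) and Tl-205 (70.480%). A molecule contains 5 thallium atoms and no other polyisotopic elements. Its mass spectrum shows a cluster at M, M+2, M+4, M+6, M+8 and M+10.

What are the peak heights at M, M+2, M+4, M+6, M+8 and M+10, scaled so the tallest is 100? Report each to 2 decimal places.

Each Tl atom is independently Tl-203 (p = 0.29520) or Tl-205 (q = 0.70480); the cluster is the binomial expansion (p + q)^5.
P(M) = 0.29520^5 = 0.002242
P(M+2) = 5 × 0.29520^4 × 0.70480^1 = 0.026761
P(M+4) = 10 × 0.29520^3 × 0.70480^2 = 0.127785
P(M+6) = 10 × 0.29520^2 × 0.70480^3 = 0.305092
P(M+8) = 5 × 0.29520^1 × 0.70480^4 = 0.364208
P(M+10) = 0.70480^5 = 0.173912
The M+8 peak is largest (0.364208); scaling to 100 gives 0.62 : 7.35 : 35.09 : 83.77 : 100.00 : 47.75.

0.62 : 7.35 : 35.09 : 83.77 : 100.00 : 47.75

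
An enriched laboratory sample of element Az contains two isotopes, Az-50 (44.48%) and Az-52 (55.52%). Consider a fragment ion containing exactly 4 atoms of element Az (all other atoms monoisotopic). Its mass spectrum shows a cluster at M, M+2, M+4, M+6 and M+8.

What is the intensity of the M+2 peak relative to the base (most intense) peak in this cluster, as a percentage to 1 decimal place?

Binomial terms of (0.4448 + 0.5552)^4: M 0.0391, M+2 0.1954, M+4 0.3659, M+6 0.3045, M+8 0.0950 → M+4 is the base peak.
P(M+4) = C(4,2) × 0.4448^2 × 0.5552^2 = 6 × 0.19784704 × 0.30824704 = 0.365915 (base)
P(M+2) = C(4,1) × 0.4448^3 × 0.5552^1 = 4 × 0.08800236 × 0.5552 = 0.195436
Relative intensity = 0.195436 / 0.365915 × 100 = 53.4

53.4%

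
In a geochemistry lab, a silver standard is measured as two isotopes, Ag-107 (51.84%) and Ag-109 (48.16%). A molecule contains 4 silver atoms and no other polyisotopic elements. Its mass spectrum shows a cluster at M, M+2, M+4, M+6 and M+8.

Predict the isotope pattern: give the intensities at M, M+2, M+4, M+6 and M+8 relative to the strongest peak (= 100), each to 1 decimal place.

19.3 : 71.8 : 100.0 : 61.9 : 14.4

Expanding (0.5184 + 0.4816)^4:
P(M) = 0.5184^4 = 0.072220
P(M+2) = 4 × 0.5184^3 × 0.4816^1 = 0.268375
P(M+4) = 6 × 0.5184^2 × 0.4816^2 = 0.373985
P(M+6) = 4 × 0.5184^1 × 0.4816^3 = 0.231624
P(M+8) = 0.4816^4 = 0.053795
The M+4 peak is largest (0.373985); scaling to 100 gives 19.3 : 71.8 : 100.0 : 61.9 : 14.4.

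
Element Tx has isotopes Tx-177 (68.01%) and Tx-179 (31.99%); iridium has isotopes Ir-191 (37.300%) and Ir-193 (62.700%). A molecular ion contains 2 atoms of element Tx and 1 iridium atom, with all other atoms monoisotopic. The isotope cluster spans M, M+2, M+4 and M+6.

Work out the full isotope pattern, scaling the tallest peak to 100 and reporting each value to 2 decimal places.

Element Tx pattern (n=2): 0.46253601 : 0.43512798 : 0.10233601
Iridium pattern (n=1): 0.3730 : 0.6270
Convolve the two distributions (both contribute in 2-u steps):
  M: 0.46253601×0.3730 = 0.172526
  M+2: 0.46253601×0.6270 + 0.43512798×0.3730 = 0.452313
  M+4: 0.43512798×0.6270 + 0.10233601×0.3730 = 0.310997
  M+6: 0.10233601×0.6270 = 0.064165
Scale to base peak (0.452313) = 100: 38.14 : 100.00 : 68.76 : 14.19

38.14 : 100.00 : 68.76 : 14.19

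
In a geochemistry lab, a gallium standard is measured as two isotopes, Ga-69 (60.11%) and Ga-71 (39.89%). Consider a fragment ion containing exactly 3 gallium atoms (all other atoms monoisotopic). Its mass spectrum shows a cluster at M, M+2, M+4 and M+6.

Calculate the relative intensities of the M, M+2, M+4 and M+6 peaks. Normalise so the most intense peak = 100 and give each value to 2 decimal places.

50.23 : 100.00 : 66.36 : 14.68

Each Ga atom is independently Ga-69 (p = 0.6011) or Ga-71 (q = 0.3989); the cluster is the binomial expansion (p + q)^3.
P(M) = 0.6011^3 = 0.217190
P(M+2) = 3 × 0.6011^2 × 0.3989^1 = 0.432393
P(M+4) = 3 × 0.6011^1 × 0.3989^2 = 0.286943
P(M+6) = 0.3989^3 = 0.063473
The M+2 peak is largest (0.432393); scaling to 100 gives 50.23 : 100.00 : 66.36 : 14.68.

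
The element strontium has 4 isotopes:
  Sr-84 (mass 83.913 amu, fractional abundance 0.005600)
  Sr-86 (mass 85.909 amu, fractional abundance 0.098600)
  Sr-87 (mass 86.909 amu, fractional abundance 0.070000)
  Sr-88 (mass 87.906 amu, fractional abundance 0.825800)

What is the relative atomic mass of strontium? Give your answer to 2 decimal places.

The abundance-weighted mean is 0.005600 × 83.913 + 0.098600 × 85.909 + 0.070000 × 86.909 + 0.825800 × 87.906
= 0.4699 + 8.4706 + 6.0836 + 72.5928 = 87.6169 amu

87.62 amu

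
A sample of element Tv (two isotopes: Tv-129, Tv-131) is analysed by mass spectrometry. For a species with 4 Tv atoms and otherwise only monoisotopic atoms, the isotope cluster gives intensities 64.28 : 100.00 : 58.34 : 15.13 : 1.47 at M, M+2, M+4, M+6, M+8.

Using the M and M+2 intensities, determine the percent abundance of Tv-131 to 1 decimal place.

If p is the fraction of Tv that is Tv-129, then I(M+2)/I(M) = [C(4,1)·p^3·(1−p)] / p^4 = 4·(1−p)/p = 100.00/64.28 = 1.5557
(1−p)/p = 1.5557/4 = 0.3889  ⇒  p = 1/(1 + 0.3889) = 0.7200
Tv-129: 72.0%, Tv-131: 28.0%.

28.0%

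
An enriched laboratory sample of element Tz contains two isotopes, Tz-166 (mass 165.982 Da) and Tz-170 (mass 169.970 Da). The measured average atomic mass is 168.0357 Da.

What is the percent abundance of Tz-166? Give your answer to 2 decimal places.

Let x be the fractional abundance of Tz-166; then Tz-170 has abundance 1 − x.
165.982·x + 169.970·(1 − x) = 168.0357
(165.982 − 169.970)·x = 168.0357 − 169.970
x = -1.9343 / -3.988 = 0.48503 → 48.50% Tz-166, 51.50% Tz-170.

48.50%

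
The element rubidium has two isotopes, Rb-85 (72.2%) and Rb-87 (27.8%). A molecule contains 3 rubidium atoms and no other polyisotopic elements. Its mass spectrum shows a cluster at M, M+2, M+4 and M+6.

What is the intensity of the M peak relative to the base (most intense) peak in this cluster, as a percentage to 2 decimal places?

86.57%

Term probabilities: M 0.3764, M+2 0.4348, M+4 0.1674, M+6 0.0215. Base peak = M+2.
P(M+2) = C(3,1) × 0.722^2 × 0.278^1 = 3 × 0.521284 × 0.2780 = 0.434751 (base)
P(M) = C(3,0) × 0.722^3 × 0.278^0 = 1 × 0.37636705 × 1.0000 = 0.376367
Relative intensity = 0.376367 / 0.434751 × 100 = 86.57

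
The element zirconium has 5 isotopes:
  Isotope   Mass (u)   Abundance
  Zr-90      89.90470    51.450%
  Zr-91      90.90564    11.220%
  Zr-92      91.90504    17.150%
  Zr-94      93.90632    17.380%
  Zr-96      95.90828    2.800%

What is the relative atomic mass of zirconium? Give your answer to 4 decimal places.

Weight each isotope mass by its fractional abundance: 0.51450 × 89.90470 + 0.11220 × 90.90564 + 0.17150 × 91.90504 + 0.17380 × 93.90632 + 0.02800 × 95.90828
= 46.255968 + 10.199613 + 15.761714 + 16.320918 + 2.685432 = 91.223645 u

91.2236 u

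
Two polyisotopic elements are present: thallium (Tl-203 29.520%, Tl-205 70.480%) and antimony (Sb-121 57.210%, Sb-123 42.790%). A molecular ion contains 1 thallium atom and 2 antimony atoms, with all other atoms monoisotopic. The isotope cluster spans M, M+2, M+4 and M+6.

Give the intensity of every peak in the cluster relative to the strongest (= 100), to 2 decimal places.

Thallium pattern (n=1): 0.2952 : 0.7048
Antimony pattern (n=2): 0.32729841 : 0.48960318 : 0.18309841
Convolve the two distributions (both contribute in 2-u steps):
  M: 0.2952×0.32729841 = 0.096618
  M+2: 0.2952×0.48960318 + 0.7048×0.32729841 = 0.375211
  M+4: 0.2952×0.18309841 + 0.7048×0.48960318 = 0.399123
  M+6: 0.7048×0.18309841 = 0.129048
Scale to base peak (0.399123) = 100: 24.21 : 94.01 : 100.00 : 32.33

24.21 : 94.01 : 100.00 : 32.33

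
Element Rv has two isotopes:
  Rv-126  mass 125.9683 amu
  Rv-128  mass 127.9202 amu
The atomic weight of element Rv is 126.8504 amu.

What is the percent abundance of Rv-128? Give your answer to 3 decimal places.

45.192%

Let x be the fractional abundance of Rv-126; then Rv-128 has abundance 1 − x.
125.9683·x + 127.9202·(1 − x) = 126.8504
(125.9683 − 127.9202)·x = 126.8504 − 127.9202
x = -1.0698 / -1.9519 = 0.54808 → 54.808% Rv-126, 45.192% Rv-128.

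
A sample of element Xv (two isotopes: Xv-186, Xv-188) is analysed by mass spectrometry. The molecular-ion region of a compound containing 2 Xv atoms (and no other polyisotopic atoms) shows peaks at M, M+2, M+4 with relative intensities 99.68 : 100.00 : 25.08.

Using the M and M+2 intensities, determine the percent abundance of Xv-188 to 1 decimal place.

33.4%

If p is the fraction of Xv that is Xv-186, then I(M+2)/I(M) = [C(2,1)·p^1·(1−p)] / p^2 = 2·(1−p)/p = 100.00/99.68 = 1.0032
(1−p)/p = 1.0032/2 = 0.5016  ⇒  p = 1/(1 + 0.5016) = 0.6660
Xv-186: 66.6%, Xv-188: 33.4%.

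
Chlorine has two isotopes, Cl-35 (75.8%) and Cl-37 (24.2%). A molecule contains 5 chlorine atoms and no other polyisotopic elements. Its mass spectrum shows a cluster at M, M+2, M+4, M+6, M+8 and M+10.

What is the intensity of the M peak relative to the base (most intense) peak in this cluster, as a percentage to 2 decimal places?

Binomial terms of (0.758 + 0.242)^5: M 0.2502, M+2 0.3994, M+4 0.2551, M+6 0.0814, M+8 0.0130, M+10 0.0008 → M+2 is the base peak.
P(M+2) = C(5,1) × 0.758^4 × 0.242^1 = 5 × 0.33012379 × 0.2420 = 0.399450 (base)
P(M) = C(5,0) × 0.758^5 × 0.242^0 = 1 × 0.25023383 × 1.0000 = 0.250234
Relative intensity = 0.250234 / 0.399450 × 100 = 62.64

62.64%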